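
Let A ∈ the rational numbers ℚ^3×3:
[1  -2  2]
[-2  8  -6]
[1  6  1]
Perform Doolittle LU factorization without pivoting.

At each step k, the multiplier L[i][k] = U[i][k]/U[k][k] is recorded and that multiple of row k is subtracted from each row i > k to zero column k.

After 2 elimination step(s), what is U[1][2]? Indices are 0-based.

k=0: U[0][0]=1
  eliminate (1,0): mult=-2, new row 1: (0, 4, -2); set L[1][0]=-2
  eliminate (2,0): mult=1, new row 2: (0, 8, -1); set L[2][0]=1
k=1: U[1][1]=4
  eliminate (2,1): mult=2, new row 2: (0, 0, 3); set L[2][1]=2

U[1][2] = -2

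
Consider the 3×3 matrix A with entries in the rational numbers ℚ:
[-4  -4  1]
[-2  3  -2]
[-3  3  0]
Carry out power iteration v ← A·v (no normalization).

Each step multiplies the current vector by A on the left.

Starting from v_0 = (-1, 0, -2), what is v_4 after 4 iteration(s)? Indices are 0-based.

v_4 = (-505, -240, -114)

v_0 = (-1, 0, -2).
v_1 = A·v_0 = (2, 6, 3).
v_2 = A·v_1 = (-29, 8, 12).
v_3 = A·v_2 = (96, 58, 111).
v_4 = A·v_3 = (-505, -240, -114).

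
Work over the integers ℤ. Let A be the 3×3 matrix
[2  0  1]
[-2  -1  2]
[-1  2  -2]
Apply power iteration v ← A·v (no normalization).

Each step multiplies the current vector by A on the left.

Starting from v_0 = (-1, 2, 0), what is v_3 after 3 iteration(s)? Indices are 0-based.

v_3 = (-6, -32, 43)

v_0 = (-1, 2, 0).
v_1 = A·v_0 = (-2, 0, 5).
v_2 = A·v_1 = (1, 14, -8).
v_3 = A·v_2 = (-6, -32, 43).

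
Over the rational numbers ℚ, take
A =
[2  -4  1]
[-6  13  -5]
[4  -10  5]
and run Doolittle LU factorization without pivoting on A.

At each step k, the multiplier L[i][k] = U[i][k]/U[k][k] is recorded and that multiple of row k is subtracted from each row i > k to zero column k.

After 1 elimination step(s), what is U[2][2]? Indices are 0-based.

U[2][2] = 3

[col 0] pivot 2
  R1 -= -3*R0 → (0, 1, -2)  (L[1][0] := -3)
  R2 -= 2*R0 → (0, -2, 3)  (L[2][0] := 2)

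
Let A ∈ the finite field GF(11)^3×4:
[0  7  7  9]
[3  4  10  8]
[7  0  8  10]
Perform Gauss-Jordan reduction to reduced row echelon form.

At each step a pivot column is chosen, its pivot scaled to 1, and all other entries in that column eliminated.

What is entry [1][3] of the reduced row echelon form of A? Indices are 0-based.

pivot(0,0): swap R0↔R1
pivot(0,0)=3: scale R0 → (1, 5, 7, 10)
  clear (2,0): R2 −= (7)R0 → (0, 9, 3, 6)
pivot(1,1)=7: scale R1 → (0, 1, 1, 6)
  clear (0,1): R0 −= (5)R1 → (1, 0, 2, 2)
  clear (2,1): R2 −= (9)R1 → (0, 0, 5, 7)
pivot(2,2)=5: scale R2 → (0, 0, 1, 8)
  clear (0,2): R0 −= (2)R2 → (1, 0, 0, 8)
  clear (1,2): R1 −= (1)R2 → (0, 1, 0, 9)

M[1][3] = 9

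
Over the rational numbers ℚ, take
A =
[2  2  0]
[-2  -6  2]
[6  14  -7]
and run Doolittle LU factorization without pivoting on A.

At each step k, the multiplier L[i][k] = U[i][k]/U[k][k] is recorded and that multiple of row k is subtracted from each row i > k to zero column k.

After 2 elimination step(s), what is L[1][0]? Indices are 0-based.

L[1][0] = -1

[col 0] pivot 2
  R1 -= -1*R0 → (0, -4, 2)  (L[1][0] := -1)
  R2 -= 3*R0 → (0, 8, -7)  (L[2][0] := 3)
[col 1] pivot -4
  R2 -= -2*R1 → (0, 0, -3)  (L[2][1] := -2)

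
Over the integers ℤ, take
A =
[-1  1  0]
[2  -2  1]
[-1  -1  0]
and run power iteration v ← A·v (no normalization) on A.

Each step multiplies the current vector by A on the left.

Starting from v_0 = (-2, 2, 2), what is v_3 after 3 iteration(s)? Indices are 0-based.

v_3 = (30, -58, -10)

v_0 = (-2, 2, 2).
v_1 = A·v_0 = (4, -6, 0).
v_2 = A·v_1 = (-10, 20, 2).
v_3 = A·v_2 = (30, -58, -10).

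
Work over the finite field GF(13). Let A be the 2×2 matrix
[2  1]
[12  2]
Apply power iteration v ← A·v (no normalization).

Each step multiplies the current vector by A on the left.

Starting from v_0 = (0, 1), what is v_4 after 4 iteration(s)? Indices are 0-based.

v_4 = (11, 6)

v_0 = (0, 1).
v_1 = A·v_0 = (1, 2).
v_2 = A·v_1 = (4, 3).
v_3 = A·v_2 = (11, 2).
v_4 = A·v_3 = (11, 6).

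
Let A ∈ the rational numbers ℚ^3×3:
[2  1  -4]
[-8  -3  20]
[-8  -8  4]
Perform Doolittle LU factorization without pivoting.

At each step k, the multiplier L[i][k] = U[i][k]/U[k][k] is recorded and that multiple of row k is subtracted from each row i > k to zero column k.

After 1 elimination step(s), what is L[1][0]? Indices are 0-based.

Step 1: pivot at (0,0) is 2.
  row1 ← row1 − (-4)·row0  ⇒  L[1][0]=-4, U row1=(0, 1, 4)
  row2 ← row2 − (-4)·row0  ⇒  L[2][0]=-4, U row2=(0, -4, -12)

L[1][0] = -4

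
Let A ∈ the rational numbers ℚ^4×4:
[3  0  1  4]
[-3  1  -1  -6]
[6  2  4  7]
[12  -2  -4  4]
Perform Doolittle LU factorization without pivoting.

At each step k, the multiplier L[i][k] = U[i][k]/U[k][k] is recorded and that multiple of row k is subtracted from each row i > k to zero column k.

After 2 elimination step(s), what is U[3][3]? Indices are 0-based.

U[3][3] = -16

Step 1: pivot at (0,0) is 3.
  row1 ← row1 − (-1)·row0  ⇒  L[1][0]=-1, U row1=(0, 1, 0, -2)
  row2 ← row2 − (2)·row0  ⇒  L[2][0]=2, U row2=(0, 2, 2, -1)
  row3 ← row3 − (4)·row0  ⇒  L[3][0]=4, U row3=(0, -2, -8, -12)
Step 2: pivot at (1,1) is 1.
  row2 ← row2 − (2)·row1  ⇒  L[2][1]=2, U row2=(0, 0, 2, 3)
  row3 ← row3 − (-2)·row1  ⇒  L[3][1]=-2, U row3=(0, 0, -8, -16)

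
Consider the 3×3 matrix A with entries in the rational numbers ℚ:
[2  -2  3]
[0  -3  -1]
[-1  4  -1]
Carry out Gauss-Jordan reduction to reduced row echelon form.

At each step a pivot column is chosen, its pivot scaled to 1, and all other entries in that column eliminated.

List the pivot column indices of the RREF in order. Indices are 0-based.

pivot columns: 0, 1, 2

[1] R0 /= 2  ⇒  (1, -1, 3/2)
     R2 -= -1·R0  ⇒  (0, 3, 1/2)
[2] R1 /= -3  ⇒  (0, 1, 1/3)
     R0 -= -1·R1  ⇒  (1, 0, 11/6)
     R2 -= 3·R1  ⇒  (0, 0, -1/2)
[3] R2 /= -1/2  ⇒  (0, 0, 1)
     R0 -= 11/6·R2  ⇒  (1, 0, 0)
     R1 -= 1/3·R2  ⇒  (0, 1, 0)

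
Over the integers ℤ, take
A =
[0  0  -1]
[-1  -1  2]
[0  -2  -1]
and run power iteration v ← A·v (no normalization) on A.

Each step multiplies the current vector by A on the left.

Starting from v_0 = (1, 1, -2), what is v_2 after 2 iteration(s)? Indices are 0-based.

v_2 = (0, 4, 12)

v_0 = (1, 1, -2).
v_1 = A·v_0 = (2, -6, 0).
v_2 = A·v_1 = (0, 4, 12).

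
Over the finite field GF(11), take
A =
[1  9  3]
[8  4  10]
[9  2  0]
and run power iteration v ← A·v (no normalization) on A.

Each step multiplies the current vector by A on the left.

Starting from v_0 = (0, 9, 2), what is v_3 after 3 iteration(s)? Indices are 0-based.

v_3 = (8, 8, 8)

v_0 = (0, 9, 2).
v_1 = A·v_0 = (10, 1, 7).
v_2 = A·v_1 = (7, 0, 4).
v_3 = A·v_2 = (8, 8, 8).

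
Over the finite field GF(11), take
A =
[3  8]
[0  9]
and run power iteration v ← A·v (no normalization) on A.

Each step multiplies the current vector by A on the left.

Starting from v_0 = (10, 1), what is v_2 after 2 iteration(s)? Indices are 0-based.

v_0 = (10, 1).
v_1 = A·v_0 = (5, 9).
v_2 = A·v_1 = (10, 4).

v_2 = (10, 4)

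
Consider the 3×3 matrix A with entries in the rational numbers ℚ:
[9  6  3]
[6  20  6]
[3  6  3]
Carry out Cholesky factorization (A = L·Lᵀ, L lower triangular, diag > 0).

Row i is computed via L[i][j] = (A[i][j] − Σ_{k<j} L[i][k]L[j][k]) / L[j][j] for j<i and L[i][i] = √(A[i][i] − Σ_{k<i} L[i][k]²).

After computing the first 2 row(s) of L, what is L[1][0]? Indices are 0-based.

L[1][0] = 2

Step 1: L[0][0] = √(9) = 3.
  L[1][0] = (6) / L[0][0] = 2.
Step 2: L[1][1] = √(16) = 4.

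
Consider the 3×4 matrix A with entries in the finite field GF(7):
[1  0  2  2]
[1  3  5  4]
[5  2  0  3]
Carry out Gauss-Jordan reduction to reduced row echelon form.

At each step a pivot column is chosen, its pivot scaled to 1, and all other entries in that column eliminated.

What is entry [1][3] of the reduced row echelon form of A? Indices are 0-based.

M[1][3] = 6

pivot(0,0)=1: scale R0 → (1, 0, 2, 2)
  clear (1,0): R1 −= (1)R0 → (0, 3, 3, 2)
  clear (2,0): R2 −= (5)R0 → (0, 2, 4, 0)
pivot(1,1)=3: scale R1 → (0, 1, 1, 3)
  clear (2,1): R2 −= (2)R1 → (0, 0, 2, 1)
pivot(2,2)=2: scale R2 → (0, 0, 1, 4)
  clear (0,2): R0 −= (2)R2 → (1, 0, 0, 1)
  clear (1,2): R1 −= (1)R2 → (0, 1, 0, 6)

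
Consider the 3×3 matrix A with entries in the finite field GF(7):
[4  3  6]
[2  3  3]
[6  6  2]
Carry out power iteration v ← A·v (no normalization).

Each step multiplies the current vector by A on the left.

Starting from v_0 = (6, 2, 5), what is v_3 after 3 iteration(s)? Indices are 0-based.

v_3 = (5, 4, 2)

v_0 = (6, 2, 5).
v_1 = A·v_0 = (4, 5, 2).
v_2 = A·v_1 = (1, 1, 2).
v_3 = A·v_2 = (5, 4, 2).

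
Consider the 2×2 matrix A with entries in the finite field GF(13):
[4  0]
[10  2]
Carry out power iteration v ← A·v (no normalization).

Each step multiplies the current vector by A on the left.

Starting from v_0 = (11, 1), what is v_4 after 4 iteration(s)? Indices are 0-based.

v_4 = (8, 8)

v_0 = (11, 1).
v_1 = A·v_0 = (5, 8).
v_2 = A·v_1 = (7, 1).
v_3 = A·v_2 = (2, 7).
v_4 = A·v_3 = (8, 8).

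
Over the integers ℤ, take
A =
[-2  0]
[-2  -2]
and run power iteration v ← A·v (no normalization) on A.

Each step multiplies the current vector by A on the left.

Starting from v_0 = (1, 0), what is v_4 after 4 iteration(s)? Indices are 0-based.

v_0 = (1, 0).
v_1 = A·v_0 = (-2, -2).
v_2 = A·v_1 = (4, 8).
v_3 = A·v_2 = (-8, -24).
v_4 = A·v_3 = (16, 64).

v_4 = (16, 64)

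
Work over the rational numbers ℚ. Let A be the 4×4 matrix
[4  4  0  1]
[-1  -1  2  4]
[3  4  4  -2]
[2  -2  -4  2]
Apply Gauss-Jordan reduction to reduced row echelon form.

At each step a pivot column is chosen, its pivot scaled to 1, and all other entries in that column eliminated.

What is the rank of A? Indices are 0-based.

rank = 4

pivot(0,0)=4: scale R0 → (1, 1, 0, 1/4)
  clear (1,0): R1 −= (-1)R0 → (0, 0, 2, 17/4)
  clear (2,0): R2 −= (3)R0 → (0, 1, 4, -11/4)
  clear (3,0): R3 −= (2)R0 → (0, -4, -4, 3/2)
pivot(1,1): swap R1↔R2
pivot(1,1)=1: scale R1 → (0, 1, 4, -11/4)
  clear (0,1): R0 −= (1)R1 → (1, 0, -4, 3)
  clear (3,1): R3 −= (-4)R1 → (0, 0, 12, -19/2)
pivot(2,2)=2: scale R2 → (0, 0, 1, 17/8)
  clear (0,2): R0 −= (-4)R2 → (1, 0, 0, 23/2)
  clear (1,2): R1 −= (4)R2 → (0, 1, 0, -45/4)
  clear (3,2): R3 −= (12)R2 → (0, 0, 0, -35)
pivot(3,3)=-35: scale R3 → (0, 0, 0, 1)
  clear (0,3): R0 −= (23/2)R3 → (1, 0, 0, 0)
  clear (1,3): R1 −= (-45/4)R3 → (0, 1, 0, 0)
  clear (2,3): R2 −= (17/8)R3 → (0, 0, 1, 0)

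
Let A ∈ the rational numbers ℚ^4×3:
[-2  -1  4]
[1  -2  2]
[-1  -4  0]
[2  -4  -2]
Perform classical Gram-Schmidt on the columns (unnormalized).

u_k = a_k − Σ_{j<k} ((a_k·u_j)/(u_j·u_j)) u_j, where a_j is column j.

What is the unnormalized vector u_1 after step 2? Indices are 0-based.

u_1 = (-9/5, -8/5, -22/5, -16/5)

Step 1: u_0 = a_0 = (-2, 1, -1, 2).
Step 2: u_1 = a_1 − (-2/5)·u_0 = (-9/5, -8/5, -22/5, -16/5).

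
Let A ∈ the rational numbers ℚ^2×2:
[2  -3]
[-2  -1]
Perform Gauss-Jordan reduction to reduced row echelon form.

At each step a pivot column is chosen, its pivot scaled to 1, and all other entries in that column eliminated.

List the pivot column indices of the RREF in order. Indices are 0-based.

pivot(0,0)=2: scale R0 → (1, -3/2)
  clear (1,0): R1 −= (-2)R0 → (0, -4)
pivot(1,1)=-4: scale R1 → (0, 1)
  clear (0,1): R0 −= (-3/2)R1 → (1, 0)

pivot columns: 0, 1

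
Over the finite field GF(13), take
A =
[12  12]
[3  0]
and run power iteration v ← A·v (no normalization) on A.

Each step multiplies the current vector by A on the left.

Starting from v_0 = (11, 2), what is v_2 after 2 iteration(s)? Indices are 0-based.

v_2 = (6, 0)

v_0 = (11, 2).
v_1 = A·v_0 = (0, 7).
v_2 = A·v_1 = (6, 0).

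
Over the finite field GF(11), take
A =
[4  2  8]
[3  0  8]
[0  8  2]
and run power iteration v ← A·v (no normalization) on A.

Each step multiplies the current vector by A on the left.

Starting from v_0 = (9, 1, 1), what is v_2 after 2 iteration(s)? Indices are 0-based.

v_0 = (9, 1, 1).
v_1 = A·v_0 = (2, 2, 10).
v_2 = A·v_1 = (4, 9, 3).

v_2 = (4, 9, 3)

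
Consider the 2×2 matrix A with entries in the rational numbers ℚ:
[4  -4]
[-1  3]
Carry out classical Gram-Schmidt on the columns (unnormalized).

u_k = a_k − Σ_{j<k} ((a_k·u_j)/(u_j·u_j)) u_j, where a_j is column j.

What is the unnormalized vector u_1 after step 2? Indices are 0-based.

Step 1: u_0 = a_0 = (4, -1).
Step 2: u_1 = a_1 − (-19/17)·u_0 = (8/17, 32/17).

u_1 = (8/17, 32/17)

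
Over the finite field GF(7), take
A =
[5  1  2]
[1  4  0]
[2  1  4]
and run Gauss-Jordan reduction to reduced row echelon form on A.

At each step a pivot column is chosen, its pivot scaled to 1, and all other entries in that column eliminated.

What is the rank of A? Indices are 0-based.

step 1: normalize row 0 (÷5) = (1, 3, 6)
  row 1: subtract 1×row0 = (0, 1, 1)
  row 2: subtract 2×row0 = (0, 2, 6)
step 2: normalize row 1 (÷1) = (0, 1, 1)
  row 0: subtract 3×row1 = (1, 0, 3)
  row 2: subtract 2×row1 = (0, 0, 4)
step 3: normalize row 2 (÷4) = (0, 0, 1)
  row 0: subtract 3×row2 = (1, 0, 0)
  row 1: subtract 1×row2 = (0, 1, 0)

rank = 3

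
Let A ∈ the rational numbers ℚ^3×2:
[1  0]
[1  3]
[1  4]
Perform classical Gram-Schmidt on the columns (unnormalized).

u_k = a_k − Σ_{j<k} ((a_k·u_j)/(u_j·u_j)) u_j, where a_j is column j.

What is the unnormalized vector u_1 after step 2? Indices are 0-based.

u_1 = (-7/3, 2/3, 5/3)

Step 1: u_0 = a_0 = (1, 1, 1).
Step 2: u_1 = a_1 − (7/3)·u_0 = (-7/3, 2/3, 5/3).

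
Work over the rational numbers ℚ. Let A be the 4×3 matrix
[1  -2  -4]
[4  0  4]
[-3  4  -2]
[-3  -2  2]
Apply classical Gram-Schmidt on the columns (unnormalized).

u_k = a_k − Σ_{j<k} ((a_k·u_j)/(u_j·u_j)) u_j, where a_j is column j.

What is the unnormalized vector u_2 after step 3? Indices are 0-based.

Step 1: u_0 = a_0 = (1, 4, -3, -3).
Step 2: u_1 = a_1 − (-8/35)·u_0 = (-62/35, 32/35, 116/35, -94/35).
Step 3: u_2 = a_2 − (12/35)·u_0 − (-11/194)·u_1 = (-431/97, 260/97, -76/97, 279/97).

u_2 = (-431/97, 260/97, -76/97, 279/97)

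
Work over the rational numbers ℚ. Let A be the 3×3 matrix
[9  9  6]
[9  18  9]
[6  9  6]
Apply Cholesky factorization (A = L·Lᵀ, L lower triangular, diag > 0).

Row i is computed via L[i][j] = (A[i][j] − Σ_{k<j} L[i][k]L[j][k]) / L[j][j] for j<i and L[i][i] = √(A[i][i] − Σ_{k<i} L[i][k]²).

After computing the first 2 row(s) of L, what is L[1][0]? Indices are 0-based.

L[1][0] = 3

Step 1: L[0][0] = √(9) = 3.
  L[1][0] = (9) / L[0][0] = 3.
Step 2: L[1][1] = √(9) = 3.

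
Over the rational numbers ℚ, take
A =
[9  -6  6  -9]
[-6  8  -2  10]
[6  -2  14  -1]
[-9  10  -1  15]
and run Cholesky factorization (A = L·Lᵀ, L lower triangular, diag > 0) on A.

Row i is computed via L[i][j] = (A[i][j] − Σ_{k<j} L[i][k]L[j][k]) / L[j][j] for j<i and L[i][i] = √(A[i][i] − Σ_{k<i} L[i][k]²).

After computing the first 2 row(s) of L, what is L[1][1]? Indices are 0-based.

L[1][1] = 2

Step 1: L[0][0] = √(9) = 3.
  L[1][0] = (-6) / L[0][0] = -2.
Step 2: L[1][1] = √(4) = 2.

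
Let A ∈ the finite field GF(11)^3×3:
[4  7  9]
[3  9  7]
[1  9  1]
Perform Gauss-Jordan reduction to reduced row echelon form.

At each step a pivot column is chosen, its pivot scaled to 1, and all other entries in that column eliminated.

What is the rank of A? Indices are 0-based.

rank = 3

[1] R0 /= 4  ⇒  (1, 10, 5)
     R1 -= 3·R0  ⇒  (0, 1, 3)
     R2 -= 1·R0  ⇒  (0, 10, 7)
[2] R1 /= 1  ⇒  (0, 1, 3)
     R0 -= 10·R1  ⇒  (1, 0, 8)
     R2 -= 10·R1  ⇒  (0, 0, 10)
[3] R2 /= 10  ⇒  (0, 0, 1)
     R0 -= 8·R2  ⇒  (1, 0, 0)
     R1 -= 3·R2  ⇒  (0, 1, 0)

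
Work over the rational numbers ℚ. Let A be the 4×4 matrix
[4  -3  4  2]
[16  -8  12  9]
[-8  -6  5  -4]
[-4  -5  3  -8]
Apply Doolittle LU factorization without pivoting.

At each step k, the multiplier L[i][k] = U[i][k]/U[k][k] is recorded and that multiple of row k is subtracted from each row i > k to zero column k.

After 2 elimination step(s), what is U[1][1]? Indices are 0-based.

U[1][1] = 4

Step 1: pivot at (0,0) is 4.
  row1 ← row1 − (4)·row0  ⇒  L[1][0]=4, U row1=(0, 4, -4, 1)
  row2 ← row2 − (-2)·row0  ⇒  L[2][0]=-2, U row2=(0, -12, 13, 0)
  row3 ← row3 − (-1)·row0  ⇒  L[3][0]=-1, U row3=(0, -8, 7, -6)
Step 2: pivot at (1,1) is 4.
  row2 ← row2 − (-3)·row1  ⇒  L[2][1]=-3, U row2=(0, 0, 1, 3)
  row3 ← row3 − (-2)·row1  ⇒  L[3][1]=-2, U row3=(0, 0, -1, -4)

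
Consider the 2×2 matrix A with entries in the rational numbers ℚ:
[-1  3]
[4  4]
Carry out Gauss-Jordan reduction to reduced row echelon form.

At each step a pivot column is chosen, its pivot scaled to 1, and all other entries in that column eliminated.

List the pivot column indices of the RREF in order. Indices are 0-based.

step 1: normalize row 0 (÷-1) = (1, -3)
  row 1: subtract 4×row0 = (0, 16)
step 2: normalize row 1 (÷16) = (0, 1)
  row 0: subtract -3×row1 = (1, 0)

pivot columns: 0, 1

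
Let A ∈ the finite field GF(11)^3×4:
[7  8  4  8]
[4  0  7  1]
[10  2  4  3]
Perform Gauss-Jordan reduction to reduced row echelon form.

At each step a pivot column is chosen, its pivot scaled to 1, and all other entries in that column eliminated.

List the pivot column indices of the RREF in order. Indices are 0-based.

pivot columns: 0, 1, 2

pivot(0,0)=7: scale R0 → (1, 9, 10, 9)
  clear (1,0): R1 −= (4)R0 → (0, 8, 0, 9)
  clear (2,0): R2 −= (10)R0 → (0, 0, 3, 1)
pivot(1,1)=8: scale R1 → (0, 1, 0, 8)
  clear (0,1): R0 −= (9)R1 → (1, 0, 10, 3)
pivot(2,2)=3: scale R2 → (0, 0, 1, 4)
  clear (0,2): R0 −= (10)R2 → (1, 0, 0, 7)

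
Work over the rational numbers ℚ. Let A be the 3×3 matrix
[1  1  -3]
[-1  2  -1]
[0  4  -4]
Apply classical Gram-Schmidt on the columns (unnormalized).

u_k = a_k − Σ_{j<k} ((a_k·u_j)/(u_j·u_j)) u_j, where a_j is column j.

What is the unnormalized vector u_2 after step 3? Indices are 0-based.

u_2 = (-16/41, -16/41, 12/41)

Step 1: u_0 = a_0 = (1, -1, 0).
Step 2: u_1 = a_1 − (-1/2)·u_0 = (3/2, 3/2, 4).
Step 3: u_2 = a_2 − (-1)·u_0 − (-44/41)·u_1 = (-16/41, -16/41, 12/41).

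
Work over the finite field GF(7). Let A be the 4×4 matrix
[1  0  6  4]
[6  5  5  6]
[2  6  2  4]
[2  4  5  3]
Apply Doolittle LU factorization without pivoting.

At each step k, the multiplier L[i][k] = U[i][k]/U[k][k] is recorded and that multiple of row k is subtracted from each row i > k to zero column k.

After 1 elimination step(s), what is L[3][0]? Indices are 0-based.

L[3][0] = 2

Step 1: pivot at (0,0) is 1.
  row1 ← row1 − (6)·row0  ⇒  L[1][0]=6, U row1=(0, 5, 4, 3)
  row2 ← row2 − (2)·row0  ⇒  L[2][0]=2, U row2=(0, 6, 4, 3)
  row3 ← row3 − (2)·row0  ⇒  L[3][0]=2, U row3=(0, 4, 0, 2)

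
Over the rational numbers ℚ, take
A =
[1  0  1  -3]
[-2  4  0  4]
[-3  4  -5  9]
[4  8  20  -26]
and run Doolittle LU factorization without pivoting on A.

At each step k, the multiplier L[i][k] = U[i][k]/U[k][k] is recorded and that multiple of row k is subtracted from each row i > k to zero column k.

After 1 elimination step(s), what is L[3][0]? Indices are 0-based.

k=0: U[0][0]=1
  eliminate (1,0): mult=-2, new row 1: (0, 4, 2, -2); set L[1][0]=-2
  eliminate (2,0): mult=-3, new row 2: (0, 4, -2, 0); set L[2][0]=-3
  eliminate (3,0): mult=4, new row 3: (0, 8, 16, -14); set L[3][0]=4

L[3][0] = 4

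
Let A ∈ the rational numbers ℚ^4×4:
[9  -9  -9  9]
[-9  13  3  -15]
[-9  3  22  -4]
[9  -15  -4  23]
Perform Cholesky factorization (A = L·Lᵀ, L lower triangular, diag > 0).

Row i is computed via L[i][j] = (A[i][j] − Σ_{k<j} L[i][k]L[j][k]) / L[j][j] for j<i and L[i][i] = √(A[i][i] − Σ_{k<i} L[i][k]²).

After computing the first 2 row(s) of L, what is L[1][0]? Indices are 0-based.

L[1][0] = -3

Step 1: L[0][0] = √(9) = 3.
  L[1][0] = (-9) / L[0][0] = -3.
Step 2: L[1][1] = √(4) = 2.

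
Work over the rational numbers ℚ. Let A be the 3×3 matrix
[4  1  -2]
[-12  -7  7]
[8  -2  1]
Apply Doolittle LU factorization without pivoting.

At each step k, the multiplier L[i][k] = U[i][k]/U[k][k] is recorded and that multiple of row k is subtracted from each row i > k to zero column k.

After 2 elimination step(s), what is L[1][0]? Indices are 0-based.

k=0: U[0][0]=4
  eliminate (1,0): mult=-3, new row 1: (0, -4, 1); set L[1][0]=-3
  eliminate (2,0): mult=2, new row 2: (0, -4, 5); set L[2][0]=2
k=1: U[1][1]=-4
  eliminate (2,1): mult=1, new row 2: (0, 0, 4); set L[2][1]=1

L[1][0] = -3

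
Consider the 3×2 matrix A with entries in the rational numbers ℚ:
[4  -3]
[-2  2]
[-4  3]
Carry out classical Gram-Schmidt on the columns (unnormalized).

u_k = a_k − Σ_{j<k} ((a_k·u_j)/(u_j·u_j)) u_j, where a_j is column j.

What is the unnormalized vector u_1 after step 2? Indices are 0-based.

u_1 = (1/9, 4/9, -1/9)

Step 1: u_0 = a_0 = (4, -2, -4).
Step 2: u_1 = a_1 − (-7/9)·u_0 = (1/9, 4/9, -1/9).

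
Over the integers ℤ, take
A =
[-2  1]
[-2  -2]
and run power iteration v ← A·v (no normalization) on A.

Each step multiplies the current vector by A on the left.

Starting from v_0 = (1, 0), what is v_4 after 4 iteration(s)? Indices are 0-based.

v_0 = (1, 0).
v_1 = A·v_0 = (-2, -2).
v_2 = A·v_1 = (2, 8).
v_3 = A·v_2 = (4, -20).
v_4 = A·v_3 = (-28, 32).

v_4 = (-28, 32)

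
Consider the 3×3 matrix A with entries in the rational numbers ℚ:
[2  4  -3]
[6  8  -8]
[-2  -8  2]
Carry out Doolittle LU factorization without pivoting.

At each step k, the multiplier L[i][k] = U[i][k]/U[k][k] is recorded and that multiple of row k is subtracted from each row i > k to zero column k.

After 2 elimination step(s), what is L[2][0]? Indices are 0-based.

k=0: U[0][0]=2
  eliminate (1,0): mult=3, new row 1: (0, -4, 1); set L[1][0]=3
  eliminate (2,0): mult=-1, new row 2: (0, -4, -1); set L[2][0]=-1
k=1: U[1][1]=-4
  eliminate (2,1): mult=1, new row 2: (0, 0, -2); set L[2][1]=1

L[2][0] = -1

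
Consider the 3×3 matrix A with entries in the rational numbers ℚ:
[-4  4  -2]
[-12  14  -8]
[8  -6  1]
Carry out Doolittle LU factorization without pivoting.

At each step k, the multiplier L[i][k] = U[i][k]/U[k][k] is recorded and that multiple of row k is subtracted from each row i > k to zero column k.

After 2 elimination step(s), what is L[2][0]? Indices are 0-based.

[col 0] pivot -4
  R1 -= 3*R0 → (0, 2, -2)  (L[1][0] := 3)
  R2 -= -2*R0 → (0, 2, -3)  (L[2][0] := -2)
[col 1] pivot 2
  R2 -= 1*R1 → (0, 0, -1)  (L[2][1] := 1)

L[2][0] = -2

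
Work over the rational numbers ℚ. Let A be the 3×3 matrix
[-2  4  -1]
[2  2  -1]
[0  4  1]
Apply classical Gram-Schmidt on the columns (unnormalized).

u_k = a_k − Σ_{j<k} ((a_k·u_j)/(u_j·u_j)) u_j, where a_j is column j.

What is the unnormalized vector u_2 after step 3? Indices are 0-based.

Step 1: u_0 = a_0 = (-2, 2, 0).
Step 2: u_1 = a_1 − (-1/2)·u_0 = (3, 3, 4).
Step 3: u_2 = a_2 − (0)·u_0 − (-1/17)·u_1 = (-14/17, -14/17, 21/17).

u_2 = (-14/17, -14/17, 21/17)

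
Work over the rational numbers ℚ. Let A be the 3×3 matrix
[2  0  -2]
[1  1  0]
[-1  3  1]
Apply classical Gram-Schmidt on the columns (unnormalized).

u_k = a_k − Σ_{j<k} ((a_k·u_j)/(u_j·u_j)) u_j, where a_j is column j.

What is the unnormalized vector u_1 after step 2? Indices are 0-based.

Step 1: u_0 = a_0 = (2, 1, -1).
Step 2: u_1 = a_1 − (-1/3)·u_0 = (2/3, 4/3, 8/3).

u_1 = (2/3, 4/3, 8/3)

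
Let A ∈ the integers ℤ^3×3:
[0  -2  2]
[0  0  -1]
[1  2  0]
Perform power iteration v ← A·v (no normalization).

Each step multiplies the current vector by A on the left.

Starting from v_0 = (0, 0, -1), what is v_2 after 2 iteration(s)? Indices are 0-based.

v_2 = (-2, 0, 0)

v_0 = (0, 0, -1).
v_1 = A·v_0 = (-2, 1, 0).
v_2 = A·v_1 = (-2, 0, 0).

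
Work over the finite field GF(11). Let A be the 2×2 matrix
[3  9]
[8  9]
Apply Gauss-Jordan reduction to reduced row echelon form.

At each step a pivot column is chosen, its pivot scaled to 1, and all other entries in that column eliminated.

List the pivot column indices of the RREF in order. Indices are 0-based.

step 1: normalize row 0 (÷3) = (1, 3)
  row 1: subtract 8×row0 = (0, 7)
step 2: normalize row 1 (÷7) = (0, 1)
  row 0: subtract 3×row1 = (1, 0)

pivot columns: 0, 1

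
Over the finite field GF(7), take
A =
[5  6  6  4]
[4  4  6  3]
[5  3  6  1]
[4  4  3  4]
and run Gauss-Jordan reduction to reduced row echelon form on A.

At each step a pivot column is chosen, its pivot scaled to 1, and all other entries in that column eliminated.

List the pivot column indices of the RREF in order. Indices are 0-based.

[1] R0 /= 5  ⇒  (1, 4, 4, 5)
     R1 -= 4·R0  ⇒  (0, 2, 4, 4)
     R2 -= 5·R0  ⇒  (0, 4, 0, 4)
     R3 -= 4·R0  ⇒  (0, 2, 1, 5)
[2] R1 /= 2  ⇒  (0, 1, 2, 2)
     R0 -= 4·R1  ⇒  (1, 0, 3, 4)
     R2 -= 4·R1  ⇒  (0, 0, 6, 3)
     R3 -= 2·R1  ⇒  (0, 0, 4, 1)
[3] R2 /= 6  ⇒  (0, 0, 1, 4)
     R0 -= 3·R2  ⇒  (1, 0, 0, 6)
     R1 -= 2·R2  ⇒  (0, 1, 0, 1)
     R3 -= 4·R2  ⇒  (0, 0, 0, 6)
[4] R3 /= 6  ⇒  (0, 0, 0, 1)
     R0 -= 6·R3  ⇒  (1, 0, 0, 0)
     R1 -= 1·R3  ⇒  (0, 1, 0, 0)
     R2 -= 4·R3  ⇒  (0, 0, 1, 0)

pivot columns: 0, 1, 2, 3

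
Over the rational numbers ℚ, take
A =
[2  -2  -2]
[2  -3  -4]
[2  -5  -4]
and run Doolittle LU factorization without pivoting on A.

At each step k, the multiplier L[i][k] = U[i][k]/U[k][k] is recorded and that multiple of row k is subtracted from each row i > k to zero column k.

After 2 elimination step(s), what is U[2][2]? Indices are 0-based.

U[2][2] = 4

Step 1: pivot at (0,0) is 2.
  row1 ← row1 − (1)·row0  ⇒  L[1][0]=1, U row1=(0, -1, -2)
  row2 ← row2 − (1)·row0  ⇒  L[2][0]=1, U row2=(0, -3, -2)
Step 2: pivot at (1,1) is -1.
  row2 ← row2 − (3)·row1  ⇒  L[2][1]=3, U row2=(0, 0, 4)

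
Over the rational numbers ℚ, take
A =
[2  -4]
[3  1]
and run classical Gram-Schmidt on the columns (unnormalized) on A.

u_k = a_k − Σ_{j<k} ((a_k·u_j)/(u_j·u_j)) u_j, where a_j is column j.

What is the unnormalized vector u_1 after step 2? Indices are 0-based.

Step 1: u_0 = a_0 = (2, 3).
Step 2: u_1 = a_1 − (-5/13)·u_0 = (-42/13, 28/13).

u_1 = (-42/13, 28/13)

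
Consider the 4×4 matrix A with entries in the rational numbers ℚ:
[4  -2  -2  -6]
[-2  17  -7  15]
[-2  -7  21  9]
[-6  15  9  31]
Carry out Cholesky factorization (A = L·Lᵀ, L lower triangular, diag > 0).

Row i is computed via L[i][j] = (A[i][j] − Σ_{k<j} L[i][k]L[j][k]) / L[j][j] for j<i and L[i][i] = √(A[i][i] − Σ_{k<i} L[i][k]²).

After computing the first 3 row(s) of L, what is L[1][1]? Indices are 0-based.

Step 1: L[0][0] = √(4) = 2.
  L[1][0] = (-2) / L[0][0] = -1.
Step 2: L[1][1] = √(16) = 4.
  L[2][0] = (-2) / L[0][0] = -1.
  L[2][1] = (-8) / L[1][1] = -2.
Step 3: L[2][2] = √(16) = 4.

L[1][1] = 4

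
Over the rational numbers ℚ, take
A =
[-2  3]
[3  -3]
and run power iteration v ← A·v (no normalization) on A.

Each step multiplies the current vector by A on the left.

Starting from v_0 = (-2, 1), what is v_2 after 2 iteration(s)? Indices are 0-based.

v_2 = (-41, 48)

v_0 = (-2, 1).
v_1 = A·v_0 = (7, -9).
v_2 = A·v_1 = (-41, 48).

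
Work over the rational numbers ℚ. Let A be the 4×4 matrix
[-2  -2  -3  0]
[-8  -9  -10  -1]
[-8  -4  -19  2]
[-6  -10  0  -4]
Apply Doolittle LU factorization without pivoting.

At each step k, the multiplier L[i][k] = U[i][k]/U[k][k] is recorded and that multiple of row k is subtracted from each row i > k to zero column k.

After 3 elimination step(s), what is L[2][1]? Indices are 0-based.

[col 0] pivot -2
  R1 -= 4*R0 → (0, -1, 2, -1)  (L[1][0] := 4)
  R2 -= 4*R0 → (0, 4, -7, 2)  (L[2][0] := 4)
  R3 -= 3*R0 → (0, -4, 9, -4)  (L[3][0] := 3)
[col 1] pivot -1
  R2 -= -4*R1 → (0, 0, 1, -2)  (L[2][1] := -4)
  R3 -= 4*R1 → (0, 0, 1, 0)  (L[3][1] := 4)
[col 2] pivot 1
  R3 -= 1*R2 → (0, 0, 0, 2)  (L[3][2] := 1)

L[2][1] = -4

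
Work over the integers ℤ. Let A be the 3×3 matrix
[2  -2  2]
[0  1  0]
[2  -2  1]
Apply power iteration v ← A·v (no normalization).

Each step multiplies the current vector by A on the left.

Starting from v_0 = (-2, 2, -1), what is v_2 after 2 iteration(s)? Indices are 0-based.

v_2 = (-42, 2, -33)

v_0 = (-2, 2, -1).
v_1 = A·v_0 = (-10, 2, -9).
v_2 = A·v_1 = (-42, 2, -33).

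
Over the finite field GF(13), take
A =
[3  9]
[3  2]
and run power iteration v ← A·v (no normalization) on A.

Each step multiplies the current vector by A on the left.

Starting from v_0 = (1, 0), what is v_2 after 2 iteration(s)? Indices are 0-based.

v_2 = (10, 2)

v_0 = (1, 0).
v_1 = A·v_0 = (3, 3).
v_2 = A·v_1 = (10, 2).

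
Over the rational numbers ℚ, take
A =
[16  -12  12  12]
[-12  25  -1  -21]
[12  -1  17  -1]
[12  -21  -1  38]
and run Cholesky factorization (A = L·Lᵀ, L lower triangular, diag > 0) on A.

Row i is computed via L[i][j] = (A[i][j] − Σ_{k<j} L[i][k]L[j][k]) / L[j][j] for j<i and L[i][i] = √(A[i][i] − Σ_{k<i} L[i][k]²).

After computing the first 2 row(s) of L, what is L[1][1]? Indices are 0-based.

Step 1: L[0][0] = √(16) = 4.
  L[1][0] = (-12) / L[0][0] = -3.
Step 2: L[1][1] = √(16) = 4.

L[1][1] = 4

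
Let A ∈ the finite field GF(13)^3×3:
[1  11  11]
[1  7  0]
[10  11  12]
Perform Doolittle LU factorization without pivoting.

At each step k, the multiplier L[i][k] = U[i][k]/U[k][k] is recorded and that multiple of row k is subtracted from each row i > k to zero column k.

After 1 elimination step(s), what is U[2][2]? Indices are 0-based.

U[2][2] = 6

k=0: U[0][0]=1
  eliminate (1,0): mult=1, new row 1: (0, 9, 2); set L[1][0]=1
  eliminate (2,0): mult=10, new row 2: (0, 5, 6); set L[2][0]=10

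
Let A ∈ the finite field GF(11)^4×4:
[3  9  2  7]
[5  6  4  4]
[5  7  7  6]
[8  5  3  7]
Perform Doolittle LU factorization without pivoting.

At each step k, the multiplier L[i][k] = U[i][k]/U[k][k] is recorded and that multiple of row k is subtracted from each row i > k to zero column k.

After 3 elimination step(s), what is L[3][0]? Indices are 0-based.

[col 0] pivot 3
  R1 -= 9*R0 → (0, 2, 8, 7)  (L[1][0] := 9)
  R2 -= 9*R0 → (0, 3, 0, 9)  (L[2][0] := 9)
  R3 -= 10*R0 → (0, 3, 5, 3)  (L[3][0] := 10)
[col 1] pivot 2
  R2 -= 7*R1 → (0, 0, 10, 4)  (L[2][1] := 7)
  R3 -= 7*R1 → (0, 0, 4, 9)  (L[3][1] := 7)
[col 2] pivot 10
  R3 -= 7*R2 → (0, 0, 0, 3)  (L[3][2] := 7)

L[3][0] = 10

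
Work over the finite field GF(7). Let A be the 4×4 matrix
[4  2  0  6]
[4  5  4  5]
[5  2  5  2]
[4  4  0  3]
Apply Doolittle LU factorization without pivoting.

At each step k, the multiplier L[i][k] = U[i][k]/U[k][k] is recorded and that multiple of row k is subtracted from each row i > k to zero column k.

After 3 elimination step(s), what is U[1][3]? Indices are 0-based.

k=0: U[0][0]=4
  eliminate (1,0): mult=1, new row 1: (0, 3, 4, 6); set L[1][0]=1
  eliminate (2,0): mult=3, new row 2: (0, 3, 5, 5); set L[2][0]=3
  eliminate (3,0): mult=1, new row 3: (0, 2, 0, 4); set L[3][0]=1
k=1: U[1][1]=3
  eliminate (2,1): mult=1, new row 2: (0, 0, 1, 6); set L[2][1]=1
  eliminate (3,1): mult=3, new row 3: (0, 0, 2, 0); set L[3][1]=3
k=2: U[2][2]=1
  eliminate (3,2): mult=2, new row 3: (0, 0, 0, 2); set L[3][2]=2

U[1][3] = 6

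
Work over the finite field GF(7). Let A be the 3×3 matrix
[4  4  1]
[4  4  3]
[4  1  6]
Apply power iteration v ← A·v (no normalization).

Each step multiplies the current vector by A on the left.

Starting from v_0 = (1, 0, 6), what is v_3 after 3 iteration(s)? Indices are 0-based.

v_0 = (1, 0, 6).
v_1 = A·v_0 = (3, 1, 5).
v_2 = A·v_1 = (0, 3, 1).
v_3 = A·v_2 = (6, 1, 2).

v_3 = (6, 1, 2)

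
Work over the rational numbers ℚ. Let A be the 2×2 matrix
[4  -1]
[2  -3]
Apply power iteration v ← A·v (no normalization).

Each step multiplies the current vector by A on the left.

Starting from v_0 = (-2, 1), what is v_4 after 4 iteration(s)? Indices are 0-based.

v_0 = (-2, 1).
v_1 = A·v_0 = (-9, -7).
v_2 = A·v_1 = (-29, 3).
v_3 = A·v_2 = (-119, -67).
v_4 = A·v_3 = (-409, -37).

v_4 = (-409, -37)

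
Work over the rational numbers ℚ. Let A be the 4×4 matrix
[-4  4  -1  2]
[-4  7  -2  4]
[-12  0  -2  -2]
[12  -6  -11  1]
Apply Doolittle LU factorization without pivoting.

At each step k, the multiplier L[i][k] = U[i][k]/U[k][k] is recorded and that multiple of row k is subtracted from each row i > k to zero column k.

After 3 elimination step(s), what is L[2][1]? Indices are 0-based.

L[2][1] = -4

k=0: U[0][0]=-4
  eliminate (1,0): mult=1, new row 1: (0, 3, -1, 2); set L[1][0]=1
  eliminate (2,0): mult=3, new row 2: (0, -12, 1, -8); set L[2][0]=3
  eliminate (3,0): mult=-3, new row 3: (0, 6, -14, 7); set L[3][0]=-3
k=1: U[1][1]=3
  eliminate (2,1): mult=-4, new row 2: (0, 0, -3, 0); set L[2][1]=-4
  eliminate (3,1): mult=2, new row 3: (0, 0, -12, 3); set L[3][1]=2
k=2: U[2][2]=-3
  eliminate (3,2): mult=4, new row 3: (0, 0, 0, 3); set L[3][2]=4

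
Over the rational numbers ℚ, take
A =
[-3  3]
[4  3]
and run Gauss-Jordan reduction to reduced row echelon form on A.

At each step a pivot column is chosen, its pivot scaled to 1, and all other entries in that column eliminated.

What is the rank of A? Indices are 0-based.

[1] R0 /= -3  ⇒  (1, -1)
     R1 -= 4·R0  ⇒  (0, 7)
[2] R1 /= 7  ⇒  (0, 1)
     R0 -= -1·R1  ⇒  (1, 0)

rank = 2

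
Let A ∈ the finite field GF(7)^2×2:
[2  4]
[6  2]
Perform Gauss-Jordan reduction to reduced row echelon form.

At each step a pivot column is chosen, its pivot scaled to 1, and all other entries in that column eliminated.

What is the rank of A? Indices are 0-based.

pivot(0,0)=2: scale R0 → (1, 2)
  clear (1,0): R1 −= (6)R0 → (0, 4)
pivot(1,1)=4: scale R1 → (0, 1)
  clear (0,1): R0 −= (2)R1 → (1, 0)

rank = 2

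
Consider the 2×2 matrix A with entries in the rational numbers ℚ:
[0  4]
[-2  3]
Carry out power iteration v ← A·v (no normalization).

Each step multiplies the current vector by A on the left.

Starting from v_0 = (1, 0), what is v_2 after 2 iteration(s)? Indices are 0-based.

v_2 = (-8, -6)

v_0 = (1, 0).
v_1 = A·v_0 = (0, -2).
v_2 = A·v_1 = (-8, -6).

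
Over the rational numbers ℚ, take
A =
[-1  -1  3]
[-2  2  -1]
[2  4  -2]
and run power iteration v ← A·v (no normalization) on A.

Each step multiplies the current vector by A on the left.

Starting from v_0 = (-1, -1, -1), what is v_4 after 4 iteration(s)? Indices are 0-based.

v_4 = (-100, 4, 212)

v_0 = (-1, -1, -1).
v_1 = A·v_0 = (-1, 1, -4).
v_2 = A·v_1 = (-12, 8, 10).
v_3 = A·v_2 = (34, 30, -12).
v_4 = A·v_3 = (-100, 4, 212).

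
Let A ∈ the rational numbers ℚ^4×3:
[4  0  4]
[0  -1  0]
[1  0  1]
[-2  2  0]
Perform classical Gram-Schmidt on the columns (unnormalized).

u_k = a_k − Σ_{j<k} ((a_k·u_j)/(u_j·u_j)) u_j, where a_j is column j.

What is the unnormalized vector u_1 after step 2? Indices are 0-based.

u_1 = (16/21, -1, 4/21, 34/21)

Step 1: u_0 = a_0 = (4, 0, 1, -2).
Step 2: u_1 = a_1 − (-4/21)·u_0 = (16/21, -1, 4/21, 34/21).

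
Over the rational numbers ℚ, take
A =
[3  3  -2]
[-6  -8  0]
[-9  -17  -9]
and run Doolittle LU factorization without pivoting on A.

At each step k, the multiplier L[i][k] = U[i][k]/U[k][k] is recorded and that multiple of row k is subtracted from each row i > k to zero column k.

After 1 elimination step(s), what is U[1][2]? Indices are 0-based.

U[1][2] = -4

[col 0] pivot 3
  R1 -= -2*R0 → (0, -2, -4)  (L[1][0] := -2)
  R2 -= -3*R0 → (0, -8, -15)  (L[2][0] := -3)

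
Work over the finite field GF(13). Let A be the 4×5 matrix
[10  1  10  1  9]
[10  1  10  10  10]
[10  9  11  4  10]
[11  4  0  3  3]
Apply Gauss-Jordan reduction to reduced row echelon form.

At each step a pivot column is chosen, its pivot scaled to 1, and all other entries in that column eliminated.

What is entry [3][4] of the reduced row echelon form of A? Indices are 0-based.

M[3][4] = 3

[1] R0 /= 10  ⇒  (1, 4, 1, 4, 10)
     R1 -= 10·R0  ⇒  (0, 0, 0, 9, 1)
     R2 -= 10·R0  ⇒  (0, 8, 1, 3, 1)
     R3 -= 11·R0  ⇒  (0, 12, 2, 11, 10)
[2] R1 <-> R2
[2] R1 /= 8  ⇒  (0, 1, 5, 2, 5)
     R0 -= 4·R1  ⇒  (1, 0, 7, 9, 3)
     R3 -= 12·R1  ⇒  (0, 0, 7, 0, 2)
[3] R2 <-> R3
[3] R2 /= 7  ⇒  (0, 0, 1, 0, 4)
     R0 -= 7·R2  ⇒  (1, 0, 0, 9, 1)
     R1 -= 5·R2  ⇒  (0, 1, 0, 2, 11)
[4] R3 /= 9  ⇒  (0, 0, 0, 1, 3)
     R0 -= 9·R3  ⇒  (1, 0, 0, 0, 0)
     R1 -= 2·R3  ⇒  (0, 1, 0, 0, 5)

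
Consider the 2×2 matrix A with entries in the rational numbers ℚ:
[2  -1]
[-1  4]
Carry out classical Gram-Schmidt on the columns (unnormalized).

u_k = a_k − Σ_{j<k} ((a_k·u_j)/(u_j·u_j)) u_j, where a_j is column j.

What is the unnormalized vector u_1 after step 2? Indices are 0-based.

u_1 = (7/5, 14/5)

Step 1: u_0 = a_0 = (2, -1).
Step 2: u_1 = a_1 − (-6/5)·u_0 = (7/5, 14/5).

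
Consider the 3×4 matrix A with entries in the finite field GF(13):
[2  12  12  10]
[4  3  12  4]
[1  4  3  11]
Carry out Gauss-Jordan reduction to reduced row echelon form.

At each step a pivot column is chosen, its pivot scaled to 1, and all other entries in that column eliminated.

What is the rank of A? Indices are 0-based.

pivot(0,0)=2: scale R0 → (1, 6, 6, 5)
  clear (1,0): R1 −= (4)R0 → (0, 5, 1, 10)
  clear (2,0): R2 −= (1)R0 → (0, 11, 10, 6)
pivot(1,1)=5: scale R1 → (0, 1, 8, 2)
  clear (0,1): R0 −= (6)R1 → (1, 0, 10, 6)
  clear (2,1): R2 −= (11)R1 → (0, 0, 0, 10)
col 2: no nonzero at/below row 2; advance.
pivot(2,3)=10: scale R2 → (0, 0, 0, 1)
  clear (0,3): R0 −= (6)R2 → (1, 0, 10, 0)
  clear (1,3): R1 −= (2)R2 → (0, 1, 8, 0)

rank = 3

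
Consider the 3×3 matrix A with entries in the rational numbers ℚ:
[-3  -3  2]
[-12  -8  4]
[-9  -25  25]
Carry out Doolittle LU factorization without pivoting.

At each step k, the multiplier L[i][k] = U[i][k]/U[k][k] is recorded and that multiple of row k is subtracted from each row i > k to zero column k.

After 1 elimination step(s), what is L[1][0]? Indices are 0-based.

L[1][0] = 4

[col 0] pivot -3
  R1 -= 4*R0 → (0, 4, -4)  (L[1][0] := 4)
  R2 -= 3*R0 → (0, -16, 19)  (L[2][0] := 3)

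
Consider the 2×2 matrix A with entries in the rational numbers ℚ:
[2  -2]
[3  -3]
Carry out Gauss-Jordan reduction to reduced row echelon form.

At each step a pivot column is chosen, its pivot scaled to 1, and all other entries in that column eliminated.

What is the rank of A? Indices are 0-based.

rank = 1

[1] R0 /= 2  ⇒  (1, -1)
     R1 -= 3·R0  ⇒  (0, 0)
column 1 empty below row 1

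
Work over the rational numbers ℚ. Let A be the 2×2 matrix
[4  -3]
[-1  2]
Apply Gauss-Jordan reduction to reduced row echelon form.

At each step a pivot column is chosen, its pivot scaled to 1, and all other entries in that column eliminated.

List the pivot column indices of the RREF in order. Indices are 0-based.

pivot columns: 0, 1

step 1: normalize row 0 (÷4) = (1, -3/4)
  row 1: subtract -1×row0 = (0, 5/4)
step 2: normalize row 1 (÷5/4) = (0, 1)
  row 0: subtract -3/4×row1 = (1, 0)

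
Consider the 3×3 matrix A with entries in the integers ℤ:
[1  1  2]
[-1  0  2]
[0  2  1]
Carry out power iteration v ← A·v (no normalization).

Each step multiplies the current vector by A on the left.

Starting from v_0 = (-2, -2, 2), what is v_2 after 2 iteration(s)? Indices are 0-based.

v_0 = (-2, -2, 2).
v_1 = A·v_0 = (0, 6, -2).
v_2 = A·v_1 = (2, -4, 10).

v_2 = (2, -4, 10)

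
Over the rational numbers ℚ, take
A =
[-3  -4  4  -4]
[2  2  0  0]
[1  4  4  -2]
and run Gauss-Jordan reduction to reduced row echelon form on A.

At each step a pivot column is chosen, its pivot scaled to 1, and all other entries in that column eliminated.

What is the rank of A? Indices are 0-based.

[1] R0 /= -3  ⇒  (1, 4/3, -4/3, 4/3)
     R1 -= 2·R0  ⇒  (0, -2/3, 8/3, -8/3)
     R2 -= 1·R0  ⇒  (0, 8/3, 16/3, -10/3)
[2] R1 /= -2/3  ⇒  (0, 1, -4, 4)
     R0 -= 4/3·R1  ⇒  (1, 0, 4, -4)
     R2 -= 8/3·R1  ⇒  (0, 0, 16, -14)
[3] R2 /= 16  ⇒  (0, 0, 1, -7/8)
     R0 -= 4·R2  ⇒  (1, 0, 0, -1/2)
     R1 -= -4·R2  ⇒  (0, 1, 0, 1/2)

rank = 3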